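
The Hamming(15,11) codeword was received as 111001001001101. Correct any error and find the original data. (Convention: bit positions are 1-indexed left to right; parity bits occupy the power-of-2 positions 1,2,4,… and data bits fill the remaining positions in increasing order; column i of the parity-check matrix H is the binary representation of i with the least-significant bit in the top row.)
Syndrome s = H · r^T (mod 2), r = 111001001001101:
  s[0] = (101010101010101)·(111001001001101) mod 2 = 1+0+1+0+0+0+0+0+1+0+0+0+1+0+1 mod 2 = 1
  s[1] = (011001100110011)·(111001001001101) mod 2 = 0+1+1+0+0+1+0+0+0+0+0+0+0+0+1 mod 2 = 0
  s[2] = (000111100001111)·(111001001001101) mod 2 = 0+0+0+0+0+1+0+0+0+0+0+1+1+0+1 mod 2 = 0
  s[3] = (000000011111111)·(111001001001101) mod 2 = 0+0+0+0+0+0+0+0+1+0+0+1+1+0+1 mod 2 = 0
Syndrome = 1000
Column 1 of H equals this syndrome → error at bit 1 (1-indexed).
Flip bit 1: 111001001001101 → 011001001001101
Extract data bits at positions {3,5,6,7,9,10,11,12,13,14,15}: 10101001101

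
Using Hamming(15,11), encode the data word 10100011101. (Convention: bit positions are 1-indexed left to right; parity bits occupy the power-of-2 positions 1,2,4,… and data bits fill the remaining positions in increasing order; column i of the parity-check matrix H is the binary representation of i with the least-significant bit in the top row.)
Codeword c = d · G (mod 2), d = 10100011101:
  c[0] = d·G[:,0] = (10100011101)·(11011010101) mod 2 = 1+0+0+0+0+0+1+0+1+0+1 mod 2 = 0
  c[1] = d·G[:,1] = (10100011101)·(10110110011) mod 2 = 1+0+1+0+0+0+1+0+0+0+1 mod 2 = 0
  c[2] = d·G[:,2] = (10100011101)·(10000000000) mod 2 = 1+0+0+0+0+0+0+0+0+0+0 mod 2 = 1
  c[3] = d·G[:,3] = (10100011101)·(01110001111) mod 2 = 0+0+1+0+0+0+0+1+1+0+1 mod 2 = 0
  c[4] = d·G[:,4] = (10100011101)·(01000000000) mod 2 = 0+0+0+0+0+0+0+0+0+0+0 mod 2 = 0
  c[5] = d·G[:,5] = (10100011101)·(00100000000) mod 2 = 0+0+1+0+0+0+0+0+0+0+0 mod 2 = 1
  c[6] = d·G[:,6] = (10100011101)·(00010000000) mod 2 = 0+0+0+0+0+0+0+0+0+0+0 mod 2 = 0
  c[7] = d·G[:,7] = (10100011101)·(00001111111) mod 2 = 0+0+0+0+0+0+1+1+1+0+1 mod 2 = 0
  c[8] = d·G[:,8] = (10100011101)·(00001000000) mod 2 = 0+0+0+0+0+0+0+0+0+0+0 mod 2 = 0
  c[9] = d·G[:,9] = (10100011101)·(00000100000) mod 2 = 0+0+0+0+0+0+0+0+0+0+0 mod 2 = 0
  c[10] = d·G[:,10] = (10100011101)·(00000010000) mod 2 = 0+0+0+0+0+0+1+0+0+0+0 mod 2 = 1
  c[11] = d·G[:,11] = (10100011101)·(00000001000) mod 2 = 0+0+0+0+0+0+0+1+0+0+0 mod 2 = 1
  c[12] = d·G[:,12] = (10100011101)·(00000000100) mod 2 = 0+0+0+0+0+0+0+0+1+0+0 mod 2 = 1
  c[13] = d·G[:,13] = (10100011101)·(00000000010) mod 2 = 0+0+0+0+0+0+0+0+0+0+0 mod 2 = 0
  c[14] = d·G[:,14] = (10100011101)·(00000000001) mod 2 = 0+0+0+0+0+0+0+0+0+0+1 mod 2 = 1
Codeword = 001001000011101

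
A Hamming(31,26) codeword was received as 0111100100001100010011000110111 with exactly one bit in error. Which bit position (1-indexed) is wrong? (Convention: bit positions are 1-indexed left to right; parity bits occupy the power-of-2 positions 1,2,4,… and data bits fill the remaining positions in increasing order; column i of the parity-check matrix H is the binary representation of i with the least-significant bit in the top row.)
Syndrome s = H · r^T (mod 2), r = 0111100100001100010011000110111:
  s[0] = (1010101010101010101010101010101)·(0111100100001100010011000110111) mod 2 = 0+0+1+0+1+0+0+0+0+0+0+0+1+0+0+0+0+0+0+0+1+0+0+0+0+0+1+0+1+0+1 mod 2 = 1
  s[1] = (0110011001100110011001100110011)·(0111100100001100010011000110111) mod 2 = 0+1+1+0+0+0+0+0+0+0+0+0+0+1+0+0+0+1+0+0+0+1+0+0+0+1+1+0+0+1+1 mod 2 = 1
  s[2] = (0001111000011110000111100001111)·(0111100100001100010011000110111) mod 2 = 0+0+0+1+1+0+0+0+0+0+0+0+1+1+0+0+0+0+0+0+1+1+0+0+0+0+0+0+1+1+1 mod 2 = 1
  s[3] = (0000000111111110000000011111111)·(0111100100001100010011000110111) mod 2 = 0+0+0+0+0+0+0+1+0+0+0+0+1+1+0+0+0+0+0+0+0+0+0+0+0+1+1+0+1+1+1 mod 2 = 0
  s[4] = (0000000000000001111111111111111)·(0111100100001100010011000110111) mod 2 = 0+0+0+0+0+0+0+0+0+0+0+0+0+0+0+0+0+1+0+0+1+1+0+0+0+1+1+0+1+1+1 mod 2 = 0
Syndrome = 11100
Column i of H is the binary representation of i, so the syndrome is the binary index of the flipped bit.
Read s = 11100 with s[0] as LSB: 1·2^0 + 1·2^1 + 1·2^2 + 0·2^3 + 0·2^4 = 7.
Error is at bit position 7.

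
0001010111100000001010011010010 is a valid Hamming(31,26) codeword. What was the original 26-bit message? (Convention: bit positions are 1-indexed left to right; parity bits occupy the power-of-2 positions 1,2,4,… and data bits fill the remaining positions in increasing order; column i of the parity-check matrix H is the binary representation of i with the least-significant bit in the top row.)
Parity bits occupy power-of-2 positions; data bits are at positions {3,5,6,7,9,10,11,12,13,14,15,17,18,19,20,21,22,23,24,25,26,27,28,29,30,31} (1-indexed).
Extract: c[3]=0 c[5]=0 c[6]=1 c[7]=0 c[9]=1 c[10]=1 c[11]=1 c[12]=0 c[13]=0 c[14]=0 c[15]=0 c[17]=0 c[18]=0 c[19]=1 c[20]=0 c[21]=1 c[22]=0 c[23]=0 c[24]=1 c[25]=1 c[26]=0 c[27]=1 c[28]=0 c[29]=0 c[30]=1 c[31]=0
Data = 00101110000001010011010010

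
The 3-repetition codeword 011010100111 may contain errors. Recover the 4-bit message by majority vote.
Split into 3-bit blocks and majority-vote each:
  block 1 = 011: 2 ones, 1 zeros → 1
  block 2 = 010: 1 ones, 2 zeros → 0
  block 3 = 100: 1 ones, 2 zeros → 0
  block 4 = 111: 3 ones, 0 zeros → 1
Decoded = 1001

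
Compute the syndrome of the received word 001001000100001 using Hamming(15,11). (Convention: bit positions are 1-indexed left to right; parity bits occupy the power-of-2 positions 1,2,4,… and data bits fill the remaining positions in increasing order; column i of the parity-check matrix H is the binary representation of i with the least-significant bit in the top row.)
Syndrome s = H · r^T (mod 2), r = 001001000100001:
  s[0] = (101010101010101)·(001001000100001) mod 2 = 0+0+1+0+0+0+0+0+0+0+0+0+0+0+1 mod 2 = 0
  s[1] = (011001100110011)·(001001000100001) mod 2 = 0+0+1+0+0+1+0+0+0+1+0+0+0+0+1 mod 2 = 0
  s[2] = (000111100001111)·(001001000100001) mod 2 = 0+0+0+0+0+1+0+0+0+0+0+0+0+0+1 mod 2 = 0
  s[3] = (000000011111111)·(001001000100001) mod 2 = 0+0+0+0+0+0+0+0+0+1+0+0+0+0+1 mod 2 = 0
Syndrome = 0000
s = 0: no error detected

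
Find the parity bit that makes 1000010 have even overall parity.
Sum of data bits: 1+0+0+0+0+1+0 = 2.
2 mod 2 = 0, so parity bit = 0.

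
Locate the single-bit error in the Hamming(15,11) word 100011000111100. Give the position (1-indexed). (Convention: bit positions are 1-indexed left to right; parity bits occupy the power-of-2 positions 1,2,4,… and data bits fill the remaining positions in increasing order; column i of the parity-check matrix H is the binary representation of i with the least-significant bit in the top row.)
Syndrome s = H · r^T (mod 2), r = 100011000111100:
  s[0] = (101010101010101)·(100011000111100) mod 2 = 1+0+0+0+1+0+0+0+0+0+1+0+1+0+0 mod 2 = 0
  s[1] = (011001100110011)·(100011000111100) mod 2 = 0+0+0+0+0+1+0+0+0+1+1+0+0+0+0 mod 2 = 1
  s[2] = (000111100001111)·(100011000111100) mod 2 = 0+0+0+0+1+1+0+0+0+0+0+1+1+0+0 mod 2 = 0
  s[3] = (000000011111111)·(100011000111100) mod 2 = 0+0+0+0+0+0+0+0+0+1+1+1+1+0+0 mod 2 = 0
Syndrome = 0100
Column i of H is the binary representation of i, so the syndrome is the binary index of the flipped bit.
Read s = 0100 with s[0] as LSB: 0·2^0 + 1·2^1 + 0·2^2 + 0·2^3 = 2.
Error is at bit position 2.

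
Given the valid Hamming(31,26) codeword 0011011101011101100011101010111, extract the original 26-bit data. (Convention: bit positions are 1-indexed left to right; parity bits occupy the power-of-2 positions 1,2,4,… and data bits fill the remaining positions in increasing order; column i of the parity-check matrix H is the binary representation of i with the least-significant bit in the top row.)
Parity bits occupy power-of-2 positions; data bits are at positions {3,5,6,7,9,10,11,12,13,14,15,17,18,19,20,21,22,23,24,25,26,27,28,29,30,31} (1-indexed).
Extract: c[3]=1 c[5]=0 c[6]=1 c[7]=1 c[9]=0 c[10]=1 c[11]=0 c[12]=1 c[13]=1 c[14]=1 c[15]=0 c[17]=1 c[18]=0 c[19]=0 c[20]=0 c[21]=1 c[22]=1 c[23]=1 c[24]=0 c[25]=1 c[26]=0 c[27]=1 c[28]=0 c[29]=1 c[30]=1 c[31]=1
Data = 10110101110100011101010111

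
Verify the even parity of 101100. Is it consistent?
Sum of all bits: 1+0+1+1+0+0 = 3; 3 mod 2 = 1. Result is 1 → parity error detected.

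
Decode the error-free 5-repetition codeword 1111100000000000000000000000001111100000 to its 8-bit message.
Split into 5-bit blocks: 11111 00000 00000 00000 00000 00000 11111 00000
Data = 10000010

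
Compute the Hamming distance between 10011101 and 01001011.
XOR = 11010110, count of 1s = 5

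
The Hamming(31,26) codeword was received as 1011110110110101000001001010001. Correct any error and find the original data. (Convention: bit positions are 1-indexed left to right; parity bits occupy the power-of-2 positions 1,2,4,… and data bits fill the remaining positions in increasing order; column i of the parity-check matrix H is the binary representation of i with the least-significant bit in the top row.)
Syndrome s = H · r^T (mod 2), r = 1011110110110101000001001010001:
  s[0] = (1010101010101010101010101010101)·(1011110110110101000001001010001) mod 2 = 1+0+1+0+1+0+0+0+1+0+1+0+0+0+0+0+0+0+0+0+0+0+0+0+1+0+1+0+0+0+1 mod 2 = 0
  s[1] = (0110011001100110011001100110011)·(1011110110110101000001001010001) mod 2 = 0+0+1+0+0+1+0+0+0+0+1+0+0+1+0+0+0+0+0+0+0+1+0+0+0+0+1+0+0+0+1 mod 2 = 1
  s[2] = (0001111000011110000111100001111)·(1011110110110101000001001010001) mod 2 = 0+0+0+1+1+1+0+0+0+0+0+1+0+1+0+0+0+0+0+0+0+1+0+0+0+0+0+0+0+0+1 mod 2 = 1
  s[3] = (0000000111111110000000011111111)·(1011110110110101000001001010001) mod 2 = 0+0+0+0+0+0+0+1+1+0+1+1+0+1+0+0+0+0+0+0+0+0+0+0+1+0+1+0+0+0+1 mod 2 = 0
  s[4] = (0000000000000001111111111111111)·(1011110110110101000001001010001) mod 2 = 0+0+0+0+0+0+0+0+0+0+0+0+0+0+0+1+0+0+0+0+0+1+0+0+1+0+1+0+0+0+1 mod 2 = 1
Syndrome = 01101
Column 22 of H equals this syndrome → error at bit 22 (1-indexed).
Flip bit 22: 1011110110110101000001001010001 → 1011110110110101000000001010001
Extract data bits at positions {3,5,6,7,9,10,11,12,13,14,15,17,18,19,20,21,22,23,24,25,26,27,28,29,30,31}: 11101011010000000001010001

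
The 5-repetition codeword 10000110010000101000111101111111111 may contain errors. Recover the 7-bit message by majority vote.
Split into 5-bit blocks and majority-vote each:
  block 1 = 10000: 1 ones, 4 zeros → 0
  block 2 = 11001: 3 ones, 2 zeros → 1
  block 3 = 00001: 1 ones, 4 zeros → 0
  block 4 = 01000: 1 ones, 4 zeros → 0
  block 5 = 11110: 4 ones, 1 zeros → 1
  block 6 = 11111: 5 ones, 0 zeros → 1
  block 7 = 11111: 5 ones, 0 zeros → 1
Decoded = 0100111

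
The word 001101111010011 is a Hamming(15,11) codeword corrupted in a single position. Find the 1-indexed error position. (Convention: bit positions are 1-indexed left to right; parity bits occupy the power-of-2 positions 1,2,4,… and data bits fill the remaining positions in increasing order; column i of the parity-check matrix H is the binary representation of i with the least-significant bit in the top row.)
Syndrome s = H · r^T (mod 2), r = 001101111010011:
  s[0] = (101010101010101)·(001101111010011) mod 2 = 0+0+1+0+0+0+1+0+1+0+1+0+0+0+1 mod 2 = 1
  s[1] = (011001100110011)·(001101111010011) mod 2 = 0+0+1+0+0+1+1+0+0+0+1+0+0+1+1 mod 2 = 0
  s[2] = (000111100001111)·(001101111010011) mod 2 = 0+0+0+1+0+1+1+0+0+0+0+0+0+1+1 mod 2 = 1
  s[3] = (000000011111111)·(001101111010011) mod 2 = 0+0+0+0+0+0+0+1+1+0+1+0+0+1+1 mod 2 = 1
Syndrome = 1011
Column i of H is the binary representation of i, so the syndrome is the binary index of the flipped bit.
Read s = 1011 with s[0] as LSB: 1·2^0 + 0·2^1 + 1·2^2 + 1·2^3 = 13.
Error is at bit position 13.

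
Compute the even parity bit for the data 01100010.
Sum of data bits: 0+1+1+0+0+0+1+0 = 3.
3 mod 2 = 1, so parity bit = 1.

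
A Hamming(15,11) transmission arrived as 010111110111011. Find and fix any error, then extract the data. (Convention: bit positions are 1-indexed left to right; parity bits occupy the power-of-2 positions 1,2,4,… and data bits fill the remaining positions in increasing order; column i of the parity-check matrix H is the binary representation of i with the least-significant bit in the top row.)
Syndrome s = H · r^T (mod 2), r = 010111110111011:
  s[0] = (101010101010101)·(010111110111011) mod 2 = 0+0+0+0+1+0+1+0+0+0+1+0+0+0+1 mod 2 = 0
  s[1] = (011001100110011)·(010111110111011) mod 2 = 0+1+0+0+0+1+1+0+0+1+1+0+0+1+1 mod 2 = 1
  s[2] = (000111100001111)·(010111110111011) mod 2 = 0+0+0+1+1+1+1+0+0+0+0+1+0+1+1 mod 2 = 1
  s[3] = (000000011111111)·(010111110111011) mod 2 = 0+0+0+0+0+0+0+1+0+1+1+1+0+1+1 mod 2 = 0
Syndrome = 0110
Column 6 of H equals this syndrome → error at bit 6 (1-indexed).
Flip bit 6: 010111110111011 → 010110110111011
Extract data bits at positions {3,5,6,7,9,10,11,12,13,14,15}: 01010111011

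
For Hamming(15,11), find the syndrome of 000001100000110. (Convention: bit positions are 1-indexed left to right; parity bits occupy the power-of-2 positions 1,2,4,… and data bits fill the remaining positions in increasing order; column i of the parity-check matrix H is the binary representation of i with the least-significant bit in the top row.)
Syndrome s = H · r^T (mod 2), r = 000001100000110:
  s[0] = (101010101010101)·(000001100000110) mod 2 = 0+0+0+0+0+0+1+0+0+0+0+0+1+0+0 mod 2 = 0
  s[1] = (011001100110011)·(000001100000110) mod 2 = 0+0+0+0+0+1+1+0+0+0+0+0+0+1+0 mod 2 = 1
  s[2] = (000111100001111)·(000001100000110) mod 2 = 0+0+0+0+0+1+1+0+0+0+0+0+1+1+0 mod 2 = 0
  s[3] = (000000011111111)·(000001100000110) mod 2 = 0+0+0+0+0+0+0+0+0+0+0+0+1+1+0 mod 2 = 0
Syndrome = 0100
Non-zero syndrome: error at position 2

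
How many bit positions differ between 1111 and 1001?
XOR = 0110, count of 1s = 2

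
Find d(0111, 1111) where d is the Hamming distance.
XOR = 1000, count of 1s = 1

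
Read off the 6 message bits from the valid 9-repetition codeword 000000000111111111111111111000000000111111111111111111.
Split into 9-bit blocks: 000000000 111111111 111111111 000000000 111111111 111111111
Data = 011011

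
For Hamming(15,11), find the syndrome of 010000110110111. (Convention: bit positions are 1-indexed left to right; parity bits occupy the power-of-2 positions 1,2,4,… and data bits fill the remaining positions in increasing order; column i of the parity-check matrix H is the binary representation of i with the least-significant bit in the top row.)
Syndrome s = H · r^T (mod 2), r = 010000110110111:
  s[0] = (101010101010101)·(010000110110111) mod 2 = 0+0+0+0+0+0+1+0+0+0+1+0+1+0+1 mod 2 = 0
  s[1] = (011001100110011)·(010000110110111) mod 2 = 0+1+0+0+0+0+1+0+0+1+1+0+0+1+1 mod 2 = 0
  s[2] = (000111100001111)·(010000110110111) mod 2 = 0+0+0+0+0+0+1+0+0+0+0+0+1+1+1 mod 2 = 0
  s[3] = (000000011111111)·(010000110110111) mod 2 = 0+0+0+0+0+0+0+1+0+1+1+0+1+1+1 mod 2 = 0
Syndrome = 0000
s = 0: no error detected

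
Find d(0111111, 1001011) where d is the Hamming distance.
XOR = 1110100, count of 1s = 4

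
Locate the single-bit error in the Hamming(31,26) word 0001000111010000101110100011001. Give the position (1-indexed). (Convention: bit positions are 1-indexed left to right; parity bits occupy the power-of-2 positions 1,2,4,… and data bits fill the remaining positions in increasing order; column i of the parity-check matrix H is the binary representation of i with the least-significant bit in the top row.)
Syndrome s = H · r^T (mod 2), r = 0001000111010000101110100011001:
  s[0] = (1010101010101010101010101010101)·(0001000111010000101110100011001) mod 2 = 0+0+0+0+0+0+0+0+1+0+0+0+0+0+0+0+1+0+1+0+1+0+1+0+0+0+1+0+0+0+1 mod 2 = 1
  s[1] = (0110011001100110011001100110011)·(0001000111010000101110100011001) mod 2 = 0+0+0+0+0+0+0+0+0+1+0+0+0+0+0+0+0+0+1+0+0+0+1+0+0+0+1+0+0+0+1 mod 2 = 1
  s[2] = (0001111000011110000111100001111)·(0001000111010000101110100011001) mod 2 = 0+0+0+1+0+0+0+0+0+0+0+1+0+0+0+0+0+0+0+1+1+0+1+0+0+0+0+1+0+0+1 mod 2 = 1
  s[3] = (0000000111111110000000011111111)·(0001000111010000101110100011001) mod 2 = 0+0+0+0+0+0+0+1+1+1+0+1+0+0+0+0+0+0+0+0+0+0+0+0+0+0+1+1+0+0+1 mod 2 = 1
  s[4] = (0000000000000001111111111111111)·(0001000111010000101110100011001) mod 2 = 0+0+0+0+0+0+0+0+0+0+0+0+0+0+0+0+1+0+1+1+1+0+1+0+0+0+1+1+0+0+1 mod 2 = 0
Syndrome = 11110
Column i of H is the binary representation of i, so the syndrome is the binary index of the flipped bit.
Read s = 11110 with s[0] as LSB: 1·2^0 + 1·2^1 + 1·2^2 + 1·2^3 + 0·2^4 = 15.
Error is at bit position 15.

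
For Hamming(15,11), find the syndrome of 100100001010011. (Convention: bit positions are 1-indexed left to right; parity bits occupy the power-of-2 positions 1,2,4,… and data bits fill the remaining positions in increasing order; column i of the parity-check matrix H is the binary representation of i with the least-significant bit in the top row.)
Syndrome s = H · r^T (mod 2), r = 100100001010011:
  s[0] = (101010101010101)·(100100001010011) mod 2 = 1+0+0+0+0+0+0+0+1+0+1+0+0+0+1 mod 2 = 0
  s[1] = (011001100110011)·(100100001010011) mod 2 = 0+0+0+0+0+0+0+0+0+0+1+0+0+1+1 mod 2 = 1
  s[2] = (000111100001111)·(100100001010011) mod 2 = 0+0+0+1+0+0+0+0+0+0+0+0+0+1+1 mod 2 = 1
  s[3] = (000000011111111)·(100100001010011) mod 2 = 0+0+0+0+0+0+0+0+1+0+1+0+0+1+1 mod 2 = 0
Syndrome = 0110
Non-zero syndrome: error at position 6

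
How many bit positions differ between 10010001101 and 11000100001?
XOR = 01010101100, count of 1s = 5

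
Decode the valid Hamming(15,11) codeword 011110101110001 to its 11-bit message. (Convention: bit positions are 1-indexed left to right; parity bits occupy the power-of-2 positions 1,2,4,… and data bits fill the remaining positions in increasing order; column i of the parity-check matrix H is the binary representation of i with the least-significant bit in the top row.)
Parity bits occupy power-of-2 positions; data bits are at positions {3,5,6,7,9,10,11,12,13,14,15} (1-indexed).
Extract: c[3]=1 c[5]=1 c[6]=0 c[7]=1 c[9]=1 c[10]=1 c[11]=1 c[12]=0 c[13]=0 c[14]=0 c[15]=1
Data = 11011110001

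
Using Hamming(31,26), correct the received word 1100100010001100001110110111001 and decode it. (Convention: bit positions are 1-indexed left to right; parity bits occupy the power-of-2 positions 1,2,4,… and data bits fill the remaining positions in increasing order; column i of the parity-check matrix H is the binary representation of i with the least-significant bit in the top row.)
Syndrome s = H · r^T (mod 2), r = 1100100010001100001110110111001:
  s[0] = (1010101010101010101010101010101)·(1100100010001100001110110111001) mod 2 = 1+0+0+0+1+0+0+0+1+0+0+0+1+0+0+0+0+0+1+0+1+0+1+0+0+0+1+0+0+0+1 mod 2 = 1
  s[1] = (0110011001100110011001100110011)·(1100100010001100001110110111001) mod 2 = 0+1+0+0+0+0+0+0+0+0+0+0+0+1+0+0+0+0+1+0+0+0+1+0+0+1+1+0+0+0+1 mod 2 = 1
  s[2] = (0001111000011110000111100001111)·(1100100010001100001110110111001) mod 2 = 0+0+0+0+1+0+0+0+0+0+0+0+1+1+0+0+0+0+0+1+1+0+1+0+0+0+0+1+0+0+1 mod 2 = 0
  s[3] = (0000000111111110000000011111111)·(1100100010001100001110110111001) mod 2 = 0+0+0+0+0+0+0+0+1+0+0+0+1+1+0+0+0+0+0+0+0+0+0+1+0+1+1+1+0+0+1 mod 2 = 0
  s[4] = (0000000000000001111111111111111)·(1100100010001100001110110111001) mod 2 = 0+0+0+0+0+0+0+0+0+0+0+0+0+0+0+0+0+0+1+1+1+0+1+1+0+1+1+1+0+0+1 mod 2 = 1
Syndrome = 11001
Column 19 of H equals this syndrome → error at bit 19 (1-indexed).
Flip bit 19: 1100100010001100001110110111001 → 1100100010001100000110110111001
Extract data bits at positions {3,5,6,7,9,10,11,12,13,14,15,17,18,19,20,21,22,23,24,25,26,27,28,29,30,31}: 01001000110000110110111001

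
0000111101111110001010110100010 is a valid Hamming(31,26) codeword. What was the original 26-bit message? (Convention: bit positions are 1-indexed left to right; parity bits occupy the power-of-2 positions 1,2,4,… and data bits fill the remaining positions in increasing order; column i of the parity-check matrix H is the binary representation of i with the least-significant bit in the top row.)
Parity bits occupy power-of-2 positions; data bits are at positions {3,5,6,7,9,10,11,12,13,14,15,17,18,19,20,21,22,23,24,25,26,27,28,29,30,31} (1-indexed).
Extract: c[3]=0 c[5]=1 c[6]=1 c[7]=1 c[9]=0 c[10]=1 c[11]=1 c[12]=1 c[13]=1 c[14]=1 c[15]=1 c[17]=0 c[18]=0 c[19]=1 c[20]=0 c[21]=1 c[22]=0 c[23]=1 c[24]=1 c[25]=0 c[26]=1 c[27]=0 c[28]=0 c[29]=0 c[30]=1 c[31]=0
Data = 01110111111001010110100010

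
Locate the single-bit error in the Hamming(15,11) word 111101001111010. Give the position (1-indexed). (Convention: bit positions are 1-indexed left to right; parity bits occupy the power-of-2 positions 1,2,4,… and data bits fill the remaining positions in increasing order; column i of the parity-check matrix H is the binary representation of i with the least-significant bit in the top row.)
Syndrome s = H · r^T (mod 2), r = 111101001111010:
  s[0] = (101010101010101)·(111101001111010) mod 2 = 1+0+1+0+0+0+0+0+1+0+1+0+0+0+0 mod 2 = 0
  s[1] = (011001100110011)·(111101001111010) mod 2 = 0+1+1+0+0+1+0+0+0+1+1+0+0+1+0 mod 2 = 0
  s[2] = (000111100001111)·(111101001111010) mod 2 = 0+0+0+1+0+1+0+0+0+0+0+1+0+1+0 mod 2 = 0
  s[3] = (000000011111111)·(111101001111010) mod 2 = 0+0+0+0+0+0+0+0+1+1+1+1+0+1+0 mod 2 = 1
Syndrome = 0001
Column i of H is the binary representation of i, so the syndrome is the binary index of the flipped bit.
Read s = 0001 with s[0] as LSB: 0·2^0 + 0·2^1 + 0·2^2 + 1·2^3 = 8.
Error is at bit position 8.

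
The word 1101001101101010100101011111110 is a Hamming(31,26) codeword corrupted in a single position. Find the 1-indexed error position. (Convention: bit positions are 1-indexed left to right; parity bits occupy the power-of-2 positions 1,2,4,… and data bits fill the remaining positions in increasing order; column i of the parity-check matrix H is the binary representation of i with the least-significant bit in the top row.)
Syndrome s = H · r^T (mod 2), r = 1101001101101010100101011111110:
  s[0] = (1010101010101010101010101010101)·(1101001101101010100101011111110) mod 2 = 1+0+0+0+0+0+1+0+0+0+1+0+1+0+1+0+1+0+0+0+0+0+0+0+1+0+1+0+1+0+0 mod 2 = 1
  s[1] = (0110011001100110011001100110011)·(1101001101101010100101011111110) mod 2 = 0+1+0+0+0+0+1+0+0+1+1+0+0+0+1+0+0+0+0+0+0+1+0+0+0+1+1+0+0+1+0 mod 2 = 1
  s[2] = (0001111000011110000111100001111)·(1101001101101010100101011111110) mod 2 = 0+0+0+1+0+0+1+0+0+0+0+0+1+0+1+0+0+0+0+1+0+1+0+0+0+0+0+1+1+1+0 mod 2 = 1
  s[3] = (0000000111111110000000011111111)·(1101001101101010100101011111110) mod 2 = 0+0+0+0+0+0+0+1+0+1+1+0+1+0+1+0+0+0+0+0+0+0+0+1+1+1+1+1+1+1+0 mod 2 = 0
  s[4] = (0000000000000001111111111111111)·(1101001101101010100101011111110) mod 2 = 0+0+0+0+0+0+0+0+0+0+0+0+0+0+0+0+1+0+0+1+0+1+0+1+1+1+1+1+1+1+0 mod 2 = 0
Syndrome = 11100
Column i of H is the binary representation of i, so the syndrome is the binary index of the flipped bit.
Read s = 11100 with s[0] as LSB: 1·2^0 + 1·2^1 + 1·2^2 + 0·2^3 + 0·2^4 = 7.
Error is at bit position 7.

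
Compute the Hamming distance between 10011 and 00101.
XOR = 10110, count of 1s = 3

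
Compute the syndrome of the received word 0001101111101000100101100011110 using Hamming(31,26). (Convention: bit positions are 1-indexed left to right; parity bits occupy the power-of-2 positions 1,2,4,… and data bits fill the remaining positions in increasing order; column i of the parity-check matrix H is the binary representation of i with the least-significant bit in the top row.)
Syndrome s = H · r^T (mod 2), r = 0001101111101000100101100011110:
  s[0] = (1010101010101010101010101010101)·(0001101111101000100101100011110) mod 2 = 0+0+0+0+1+0+1+0+1+0+1+0+1+0+0+0+1+0+0+0+0+0+1+0+0+0+1+0+1+0+0 mod 2 = 1
  s[1] = (0110011001100110011001100110011)·(0001101111101000100101100011110) mod 2 = 0+0+0+0+0+0+1+0+0+1+1+0+0+0+0+0+0+0+0+0+0+1+1+0+0+0+1+0+0+1+0 mod 2 = 1
  s[2] = (0001111000011110000111100001111)·(0001101111101000100101100011110) mod 2 = 0+0+0+1+1+0+1+0+0+0+0+0+1+0+0+0+0+0+0+1+0+1+1+0+0+0+0+1+1+1+0 mod 2 = 0
  s[3] = (0000000111111110000000011111111)·(0001101111101000100101100011110) mod 2 = 0+0+0+0+0+0+0+1+1+1+1+0+1+0+0+0+0+0+0+0+0+0+0+0+0+0+1+1+1+1+0 mod 2 = 1
  s[4] = (0000000000000001111111111111111)·(0001101111101000100101100011110) mod 2 = 0+0+0+0+0+0+0+0+0+0+0+0+0+0+0+0+1+0+0+1+0+1+1+0+0+0+1+1+1+1+0 mod 2 = 0
Syndrome = 11010
Non-zero syndrome: error at position 11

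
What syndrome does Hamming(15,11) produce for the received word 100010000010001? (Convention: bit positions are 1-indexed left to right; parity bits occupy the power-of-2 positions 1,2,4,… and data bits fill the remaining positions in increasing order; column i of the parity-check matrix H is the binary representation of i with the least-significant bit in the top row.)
Syndrome s = H · r^T (mod 2), r = 100010000010001:
  s[0] = (101010101010101)·(100010000010001) mod 2 = 1+0+0+0+1+0+0+0+0+0+1+0+0+0+1 mod 2 = 0
  s[1] = (011001100110011)·(100010000010001) mod 2 = 0+0+0+0+0+0+0+0+0+0+1+0+0+0+1 mod 2 = 0
  s[2] = (000111100001111)·(100010000010001) mod 2 = 0+0+0+0+1+0+0+0+0+0+0+0+0+0+1 mod 2 = 0
  s[3] = (000000011111111)·(100010000010001) mod 2 = 0+0+0+0+0+0+0+0+0+0+1+0+0+0+1 mod 2 = 0
Syndrome = 0000
s = 0: no error detected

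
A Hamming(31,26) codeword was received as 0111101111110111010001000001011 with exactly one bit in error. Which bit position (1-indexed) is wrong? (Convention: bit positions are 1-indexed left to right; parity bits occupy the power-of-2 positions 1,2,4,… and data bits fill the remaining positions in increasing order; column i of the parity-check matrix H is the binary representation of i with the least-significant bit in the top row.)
Syndrome s = H · r^T (mod 2), r = 0111101111110111010001000001011:
  s[0] = (1010101010101010101010101010101)·(0111101111110111010001000001011) mod 2 = 0+0+1+0+1+0+1+0+1+0+1+0+0+0+1+0+0+0+0+0+0+0+0+0+0+0+0+0+0+0+1 mod 2 = 1
  s[1] = (0110011001100110011001100110011)·(0111101111110111010001000001011) mod 2 = 0+1+1+0+0+0+1+0+0+1+1+0+0+1+1+0+0+1+0+0+0+1+0+0+0+0+0+0+0+1+1 mod 2 = 1
  s[2] = (0001111000011110000111100001111)·(0111101111110111010001000001011) mod 2 = 0+0+0+1+1+0+1+0+0+0+0+1+0+1+1+0+0+0+0+0+0+1+0+0+0+0+0+1+0+1+1 mod 2 = 0
  s[3] = (0000000111111110000000011111111)·(0111101111110111010001000001011) mod 2 = 0+0+0+0+0+0+0+1+1+1+1+1+0+1+1+0+0+0+0+0+0+0+0+0+0+0+0+1+0+1+1 mod 2 = 0
  s[4] = (0000000000000001111111111111111)·(0111101111110111010001000001011) mod 2 = 0+0+0+0+0+0+0+0+0+0+0+0+0+0+0+1+0+1+0+0+0+1+0+0+0+0+0+1+0+1+1 mod 2 = 0
Syndrome = 11000
Column i of H is the binary representation of i, so the syndrome is the binary index of the flipped bit.
Read s = 11000 with s[0] as LSB: 1·2^0 + 1·2^1 + 0·2^2 + 0·2^3 + 0·2^4 = 3.
Error is at bit position 3.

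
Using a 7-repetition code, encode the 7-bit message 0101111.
Repeat each bit 7× and concatenate:
0→0000000  1→1111111  0→0000000  1→1111111  1→1111111  1→1111111  1→1111111
Codeword = 0000000111111100000001111111111111111111111111111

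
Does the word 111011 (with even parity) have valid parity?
Sum of all bits: 1+1+1+0+1+1 = 5; 5 mod 2 = 1. Result is 1 → parity error detected.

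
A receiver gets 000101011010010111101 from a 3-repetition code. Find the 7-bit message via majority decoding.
Split into 3-bit blocks and majority-vote each:
  block 1 = 000: 0 ones, 3 zeros → 0
  block 2 = 101: 2 ones, 1 zeros → 1
  block 3 = 011: 2 ones, 1 zeros → 1
  block 4 = 010: 1 ones, 2 zeros → 0
  block 5 = 010: 1 ones, 2 zeros → 0
  block 6 = 111: 3 ones, 0 zeros → 1
  block 7 = 101: 2 ones, 1 zeros → 1
Decoded = 0110011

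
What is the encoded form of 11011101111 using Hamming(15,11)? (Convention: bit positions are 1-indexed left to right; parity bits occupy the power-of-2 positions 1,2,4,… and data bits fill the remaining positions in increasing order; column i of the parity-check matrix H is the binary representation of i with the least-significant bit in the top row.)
Codeword c = d · G (mod 2), d = 11011101111:
  c[0] = d·G[:,0] = (11011101111)·(11011010101) mod 2 = 1+1+0+1+1+0+0+0+1+0+1 mod 2 = 0
  c[1] = d·G[:,1] = (11011101111)·(10110110011) mod 2 = 1+0+0+1+0+1+0+0+0+1+1 mod 2 = 1
  c[2] = d·G[:,2] = (11011101111)·(10000000000) mod 2 = 1+0+0+0+0+0+0+0+0+0+0 mod 2 = 1
  c[3] = d·G[:,3] = (11011101111)·(01110001111) mod 2 = 0+1+0+1+0+0+0+1+1+1+1 mod 2 = 0
  c[4] = d·G[:,4] = (11011101111)·(01000000000) mod 2 = 0+1+0+0+0+0+0+0+0+0+0 mod 2 = 1
  c[5] = d·G[:,5] = (11011101111)·(00100000000) mod 2 = 0+0+0+0+0+0+0+0+0+0+0 mod 2 = 0
  c[6] = d·G[:,6] = (11011101111)·(00010000000) mod 2 = 0+0+0+1+0+0+0+0+0+0+0 mod 2 = 1
  c[7] = d·G[:,7] = (11011101111)·(00001111111) mod 2 = 0+0+0+0+1+1+0+1+1+1+1 mod 2 = 0
  c[8] = d·G[:,8] = (11011101111)·(00001000000) mod 2 = 0+0+0+0+1+0+0+0+0+0+0 mod 2 = 1
  c[9] = d·G[:,9] = (11011101111)·(00000100000) mod 2 = 0+0+0+0+0+1+0+0+0+0+0 mod 2 = 1
  c[10] = d·G[:,10] = (11011101111)·(00000010000) mod 2 = 0+0+0+0+0+0+0+0+0+0+0 mod 2 = 0
  c[11] = d·G[:,11] = (11011101111)·(00000001000) mod 2 = 0+0+0+0+0+0+0+1+0+0+0 mod 2 = 1
  c[12] = d·G[:,12] = (11011101111)·(00000000100) mod 2 = 0+0+0+0+0+0+0+0+1+0+0 mod 2 = 1
  c[13] = d·G[:,13] = (11011101111)·(00000000010) mod 2 = 0+0+0+0+0+0+0+0+0+1+0 mod 2 = 1
  c[14] = d·G[:,14] = (11011101111)·(00000000001) mod 2 = 0+0+0+0+0+0+0+0+0+0+1 mod 2 = 1
Codeword = 011010101101111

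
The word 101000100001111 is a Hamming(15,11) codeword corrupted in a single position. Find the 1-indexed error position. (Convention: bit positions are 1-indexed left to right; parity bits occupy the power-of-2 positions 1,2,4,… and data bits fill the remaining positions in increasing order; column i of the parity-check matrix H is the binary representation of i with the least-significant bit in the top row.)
Syndrome s = H · r^T (mod 2), r = 101000100001111:
  s[0] = (101010101010101)·(101000100001111) mod 2 = 1+0+1+0+0+0+1+0+0+0+0+0+1+0+1 mod 2 = 1
  s[1] = (011001100110011)·(101000100001111) mod 2 = 0+0+1+0+0+0+1+0+0+0+0+0+0+1+1 mod 2 = 0
  s[2] = (000111100001111)·(101000100001111) mod 2 = 0+0+0+0+0+0+1+0+0+0+0+1+1+1+1 mod 2 = 1
  s[3] = (000000011111111)·(101000100001111) mod 2 = 0+0+0+0+0+0+0+0+0+0+0+1+1+1+1 mod 2 = 0
Syndrome = 1010
Column i of H is the binary representation of i, so the syndrome is the binary index of the flipped bit.
Read s = 1010 with s[0] as LSB: 1·2^0 + 0·2^1 + 1·2^2 + 0·2^3 = 5.
Error is at bit position 5.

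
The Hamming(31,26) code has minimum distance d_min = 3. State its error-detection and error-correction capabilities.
Detection only: up to d_min − 1 = 2 errors.
Correction: up to ⌊(d_min − 1)/2⌋ = ⌊2/2⌋ = 1 errors.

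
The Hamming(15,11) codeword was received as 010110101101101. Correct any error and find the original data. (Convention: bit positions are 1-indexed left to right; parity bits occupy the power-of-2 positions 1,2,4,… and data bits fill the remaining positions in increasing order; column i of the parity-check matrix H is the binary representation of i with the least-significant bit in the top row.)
Syndrome s = H · r^T (mod 2), r = 010110101101101:
  s[0] = (101010101010101)·(010110101101101) mod 2 = 0+0+0+0+1+0+1+0+1+0+0+0+1+0+1 mod 2 = 1
  s[1] = (011001100110011)·(010110101101101) mod 2 = 0+1+0+0+0+0+1+0+0+1+0+0+0+0+1 mod 2 = 0
  s[2] = (000111100001111)·(010110101101101) mod 2 = 0+0+0+1+1+0+1+0+0+0+0+1+1+0+1 mod 2 = 0
  s[3] = (000000011111111)·(010110101101101) mod 2 = 0+0+0+0+0+0+0+0+1+1+0+1+1+0+1 mod 2 = 1
Syndrome = 1001
Column 9 of H equals this syndrome → error at bit 9 (1-indexed).
Flip bit 9: 010110101101101 → 010110100101101
Extract data bits at positions {3,5,6,7,9,10,11,12,13,14,15}: 01010101101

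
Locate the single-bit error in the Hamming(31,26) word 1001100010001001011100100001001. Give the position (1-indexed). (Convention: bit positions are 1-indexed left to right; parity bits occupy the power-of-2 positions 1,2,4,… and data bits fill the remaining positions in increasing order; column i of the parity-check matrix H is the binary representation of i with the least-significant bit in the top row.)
Syndrome s = H · r^T (mod 2), r = 1001100010001001011100100001001:
  s[0] = (1010101010101010101010101010101)·(1001100010001001011100100001001) mod 2 = 1+0+0+0+1+0+0+0+1+0+0+0+1+0+0+0+0+0+1+0+0+0+1+0+0+0+0+0+0+0+1 mod 2 = 1
  s[1] = (0110011001100110011001100110011)·(1001100010001001011100100001001) mod 2 = 0+0+0+0+0+0+0+0+0+0+0+0+0+0+0+0+0+1+1+0+0+0+1+0+0+0+0+0+0+0+1 mod 2 = 0
  s[2] = (0001111000011110000111100001111)·(1001100010001001011100100001001) mod 2 = 0+0+0+1+1+0+0+0+0+0+0+0+1+0+0+0+0+0+0+1+0+0+1+0+0+0+0+1+0+0+1 mod 2 = 1
  s[3] = (0000000111111110000000011111111)·(1001100010001001011100100001001) mod 2 = 0+0+0+0+0+0+0+0+1+0+0+0+1+0+0+0+0+0+0+0+0+0+0+0+0+0+0+1+0+0+1 mod 2 = 0
  s[4] = (0000000000000001111111111111111)·(1001100010001001011100100001001) mod 2 = 0+0+0+0+0+0+0+0+0+0+0+0+0+0+0+1+0+1+1+1+0+0+1+0+0+0+0+1+0+0+1 mod 2 = 1
Syndrome = 10101
Column i of H is the binary representation of i, so the syndrome is the binary index of the flipped bit.
Read s = 10101 with s[0] as LSB: 1·2^0 + 0·2^1 + 1·2^2 + 0·2^3 + 1·2^4 = 21.
Error is at bit position 21.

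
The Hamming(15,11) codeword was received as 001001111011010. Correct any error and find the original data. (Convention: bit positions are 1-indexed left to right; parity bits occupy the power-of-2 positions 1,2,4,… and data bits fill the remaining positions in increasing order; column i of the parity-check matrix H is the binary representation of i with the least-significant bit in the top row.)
Syndrome s = H · r^T (mod 2), r = 001001111011010:
  s[0] = (101010101010101)·(001001111011010) mod 2 = 0+0+1+0+0+0+1+0+1+0+1+0+0+0+0 mod 2 = 0
  s[1] = (011001100110011)·(001001111011010) mod 2 = 0+0+1+0+0+1+1+0+0+0+1+0+0+1+0 mod 2 = 1
  s[2] = (000111100001111)·(001001111011010) mod 2 = 0+0+0+0+0+1+1+0+0+0+0+1+0+1+0 mod 2 = 0
  s[3] = (000000011111111)·(001001111011010) mod 2 = 0+0+0+0+0+0+0+1+1+0+1+1+0+1+0 mod 2 = 1
Syndrome = 0101
Column 10 of H equals this syndrome → error at bit 10 (1-indexed).
Flip bit 10: 001001111011010 → 001001111111010
Extract data bits at positions {3,5,6,7,9,10,11,12,13,14,15}: 10111111010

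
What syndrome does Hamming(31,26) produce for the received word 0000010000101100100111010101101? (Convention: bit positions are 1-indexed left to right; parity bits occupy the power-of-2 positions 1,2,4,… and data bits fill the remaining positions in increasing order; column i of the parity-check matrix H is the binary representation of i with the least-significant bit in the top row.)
Syndrome s = H · r^T (mod 2), r = 0000010000101100100111010101101:
  s[0] = (1010101010101010101010101010101)·(0000010000101100100111010101101) mod 2 = 0+0+0+0+0+0+0+0+0+0+1+0+1+0+0+0+1+0+0+0+1+0+0+0+0+0+0+0+1+0+1 mod 2 = 0
  s[1] = (0110011001100110011001100110011)·(0000010000101100100111010101101) mod 2 = 0+0+0+0+0+1+0+0+0+0+1+0+0+1+0+0+0+0+0+0+0+1+0+0+0+1+0+0+0+0+1 mod 2 = 0
  s[2] = (0001111000011110000111100001111)·(0000010000101100100111010101101) mod 2 = 0+0+0+0+0+1+0+0+0+0+0+0+1+1+0+0+0+0+0+1+1+1+0+0+0+0+0+1+1+0+1 mod 2 = 1
  s[3] = (0000000111111110000000011111111)·(0000010000101100100111010101101) mod 2 = 0+0+0+0+0+0+0+0+0+0+1+0+1+1+0+0+0+0+0+0+0+0+0+1+0+1+0+1+1+0+1 mod 2 = 0
  s[4] = (0000000000000001111111111111111)·(0000010000101100100111010101101) mod 2 = 0+0+0+0+0+0+0+0+0+0+0+0+0+0+0+0+1+0+0+1+1+1+0+1+0+1+0+1+1+0+1 mod 2 = 1
Syndrome = 00101
Non-zero syndrome: error at position 20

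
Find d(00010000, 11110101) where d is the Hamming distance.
XOR = 11100101, count of 1s = 5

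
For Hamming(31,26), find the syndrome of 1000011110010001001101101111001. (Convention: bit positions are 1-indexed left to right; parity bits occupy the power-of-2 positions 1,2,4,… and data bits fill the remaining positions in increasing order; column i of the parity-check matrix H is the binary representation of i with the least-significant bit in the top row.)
Syndrome s = H · r^T (mod 2), r = 1000011110010001001101101111001:
  s[0] = (1010101010101010101010101010101)·(1000011110010001001101101111001) mod 2 = 1+0+0+0+0+0+1+0+1+0+0+0+0+0+0+0+0+0+1+0+0+0+1+0+1+0+1+0+0+0+1 mod 2 = 0
  s[1] = (0110011001100110011001100110011)·(1000011110010001001101101111001) mod 2 = 0+0+0+0+0+1+1+0+0+0+0+0+0+0+0+0+0+0+1+0+0+1+1+0+0+1+1+0+0+0+1 mod 2 = 0
  s[2] = (0001111000011110000111100001111)·(1000011110010001001101101111001) mod 2 = 0+0+0+0+0+1+1+0+0+0+0+1+0+0+0+0+0+0+0+1+0+1+1+0+0+0+0+1+0+0+1 mod 2 = 0
  s[3] = (0000000111111110000000011111111)·(1000011110010001001101101111001) mod 2 = 0+0+0+0+0+0+0+1+1+0+0+1+0+0+0+0+0+0+0+0+0+0+0+0+1+1+1+1+0+0+1 mod 2 = 0
  s[4] = (0000000000000001111111111111111)·(1000011110010001001101101111001) mod 2 = 0+0+0+0+0+0+0+0+0+0+0+0+0+0+0+1+0+0+1+1+0+1+1+0+1+1+1+1+0+0+1 mod 2 = 0
Syndrome = 00000
s = 0: no error detected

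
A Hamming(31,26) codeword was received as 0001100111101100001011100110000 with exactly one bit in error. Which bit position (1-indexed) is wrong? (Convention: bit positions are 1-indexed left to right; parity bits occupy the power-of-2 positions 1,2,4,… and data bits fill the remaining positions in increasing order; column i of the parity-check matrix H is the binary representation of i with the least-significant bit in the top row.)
Syndrome s = H · r^T (mod 2), r = 0001100111101100001011100110000:
  s[0] = (1010101010101010101010101010101)·(0001100111101100001011100110000) mod 2 = 0+0+0+0+1+0+0+0+1+0+1+0+1+0+0+0+0+0+1+0+1+0+1+0+0+0+1+0+0+0+0 mod 2 = 0
  s[1] = (0110011001100110011001100110011)·(0001100111101100001011100110000) mod 2 = 0+0+0+0+0+0+0+0+0+1+1+0+0+1+0+0+0+0+1+0+0+1+1+0+0+1+1+0+0+0+0 mod 2 = 0
  s[2] = (0001111000011110000111100001111)·(0001100111101100001011100110000) mod 2 = 0+0+0+1+1+0+0+0+0+0+0+0+1+1+0+0+0+0+0+0+1+1+1+0+0+0+0+0+0+0+0 mod 2 = 1
  s[3] = (0000000111111110000000011111111)·(0001100111101100001011100110000) mod 2 = 0+0+0+0+0+0+0+1+1+1+1+0+1+1+0+0+0+0+0+0+0+0+0+0+0+1+1+0+0+0+0 mod 2 = 0
  s[4] = (0000000000000001111111111111111)·(0001100111101100001011100110000) mod 2 = 0+0+0+0+0+0+0+0+0+0+0+0+0+0+0+0+0+0+1+0+1+1+1+0+0+1+1+0+0+0+0 mod 2 = 0
Syndrome = 00100
Column i of H is the binary representation of i, so the syndrome is the binary index of the flipped bit.
Read s = 00100 with s[0] as LSB: 0·2^0 + 0·2^1 + 1·2^2 + 0·2^3 + 0·2^4 = 4.
Error is at bit position 4.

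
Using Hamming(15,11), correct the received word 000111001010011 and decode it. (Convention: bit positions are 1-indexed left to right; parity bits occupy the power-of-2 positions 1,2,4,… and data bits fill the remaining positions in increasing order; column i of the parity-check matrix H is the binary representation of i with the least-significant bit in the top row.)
Syndrome s = H · r^T (mod 2), r = 000111001010011:
  s[0] = (101010101010101)·(000111001010011) mod 2 = 0+0+0+0+1+0+0+0+1+0+1+0+0+0+1 mod 2 = 0
  s[1] = (011001100110011)·(000111001010011) mod 2 = 0+0+0+0+0+1+0+0+0+0+1+0+0+1+1 mod 2 = 0
  s[2] = (000111100001111)·(000111001010011) mod 2 = 0+0+0+1+1+1+0+0+0+0+0+0+0+1+1 mod 2 = 1
  s[3] = (000000011111111)·(000111001010011) mod 2 = 0+0+0+0+0+0+0+0+1+0+1+0+0+1+1 mod 2 = 0
Syndrome = 0010
Column 4 of H equals this syndrome → error at bit 4 (1-indexed).
Flip bit 4: 000111001010011 → 000011001010011
Extract data bits at positions {3,5,6,7,9,10,11,12,13,14,15}: 01101010011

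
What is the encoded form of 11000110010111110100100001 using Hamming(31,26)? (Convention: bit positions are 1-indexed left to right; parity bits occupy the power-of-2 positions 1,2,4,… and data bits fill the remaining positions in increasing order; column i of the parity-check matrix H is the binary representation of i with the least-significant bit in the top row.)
Codeword c = d · G (mod 2), d = 11000110010111110100100001:
  c[0] = d·G[:,0] = (11000110010111110100100001)·(11011010101101010101010101) mod 2 = 1+1+0+0+0+0+1+0+0+0+0+1+0+1+0+1+0+1+0+0+0+0+0+0+0+1 mod 2 = 0
  c[1] = d·G[:,1] = (11000110010111110100100001)·(10110110011011001100110011) mod 2 = 1+0+0+0+0+1+1+0+0+1+0+0+1+1+0+0+0+1+0+0+1+0+0+0+0+1 mod 2 = 1
  c[2] = d·G[:,2] = (11000110010111110100100001)·(10000000000000000000000000) mod 2 = 1+0+0+0+0+0+0+0+0+0+0+0+0+0+0+0+0+0+0+0+0+0+0+0+0+0 mod 2 = 1
  c[3] = d·G[:,3] = (11000110010111110100100001)·(01110001111000111100001111) mod 2 = 0+1+0+0+0+0+0+0+0+1+0+0+0+0+1+1+0+1+0+0+0+0+0+0+0+1 mod 2 = 0
  c[4] = d·G[:,4] = (11000110010111110100100001)·(01000000000000000000000000) mod 2 = 0+1+0+0+0+0+0+0+0+0+0+0+0+0+0+0+0+0+0+0+0+0+0+0+0+0 mod 2 = 1
  c[5] = d·G[:,5] = (11000110010111110100100001)·(00100000000000000000000000) mod 2 = 0+0+0+0+0+0+0+0+0+0+0+0+0+0+0+0+0+0+0+0+0+0+0+0+0+0 mod 2 = 0
  c[6] = d·G[:,6] = (11000110010111110100100001)·(00010000000000000000000000) mod 2 = 0+0+0+0+0+0+0+0+0+0+0+0+0+0+0+0+0+0+0+0+0+0+0+0+0+0 mod 2 = 0
  c[7] = d·G[:,7] = (11000110010111110100100001)·(00001111111000000011111111) mod 2 = 0+0+0+0+0+1+1+0+0+1+0+0+0+0+0+0+0+0+0+0+1+0+0+0+0+1 mod 2 = 1
  c[8] = d·G[:,8] = (11000110010111110100100001)·(00001000000000000000000000) mod 2 = 0+0+0+0+0+0+0+0+0+0+0+0+0+0+0+0+0+0+0+0+0+0+0+0+0+0 mod 2 = 0
  c[9] = d·G[:,9] = (11000110010111110100100001)·(00000100000000000000000000) mod 2 = 0+0+0+0+0+1+0+0+0+0+0+0+0+0+0+0+0+0+0+0+0+0+0+0+0+0 mod 2 = 1
  c[10] = d·G[:,10] = (11000110010111110100100001)·(00000010000000000000000000) mod 2 = 0+0+0+0+0+0+1+0+0+0+0+0+0+0+0+0+0+0+0+0+0+0+0+0+0+0 mod 2 = 1
  c[11] = d·G[:,11] = (11000110010111110100100001)·(00000001000000000000000000) mod 2 = 0+0+0+0+0+0+0+0+0+0+0+0+0+0+0+0+0+0+0+0+0+0+0+0+0+0 mod 2 = 0
  c[12] = d·G[:,12] = (11000110010111110100100001)·(00000000100000000000000000) mod 2 = 0+0+0+0+0+0+0+0+0+0+0+0+0+0+0+0+0+0+0+0+0+0+0+0+0+0 mod 2 = 0
  c[13] = d·G[:,13] = (11000110010111110100100001)·(00000000010000000000000000) mod 2 = 0+0+0+0+0+0+0+0+0+1+0+0+0+0+0+0+0+0+0+0+0+0+0+0+0+0 mod 2 = 1
  c[14] = d·G[:,14] = (11000110010111110100100001)·(00000000001000000000000000) mod 2 = 0+0+0+0+0+0+0+0+0+0+0+0+0+0+0+0+0+0+0+0+0+0+0+0+0+0 mod 2 = 0
  c[15] = d·G[:,15] = (11000110010111110100100001)·(00000000000111111111111111) mod 2 = 0+0+0+0+0+0+0+0+0+0+0+1+1+1+1+1+0+1+0+0+1+0+0+0+0+1 mod 2 = 0
  c[16] = d·G[:,16] = (11000110010111110100100001)·(00000000000100000000000000) mod 2 = 0+0+0+0+0+0+0+0+0+0+0+1+0+0+0+0+0+0+0+0+0+0+0+0+0+0 mod 2 = 1
  c[17] = d·G[:,17] = (11000110010111110100100001)·(00000000000010000000000000) mod 2 = 0+0+0+0+0+0+0+0+0+0+0+0+1+0+0+0+0+0+0+0+0+0+0+0+0+0 mod 2 = 1
  c[18] = d·G[:,18] = (11000110010111110100100001)·(00000000000001000000000000) mod 2 = 0+0+0+0+0+0+0+0+0+0+0+0+0+1+0+0+0+0+0+0+0+0+0+0+0+0 mod 2 = 1
  c[19] = d·G[:,19] = (11000110010111110100100001)·(00000000000000100000000000) mod 2 = 0+0+0+0+0+0+0+0+0+0+0+0+0+0+1+0+0+0+0+0+0+0+0+0+0+0 mod 2 = 1
  c[20] = d·G[:,20] = (11000110010111110100100001)·(00000000000000010000000000) mod 2 = 0+0+0+0+0+0+0+0+0+0+0+0+0+0+0+1+0+0+0+0+0+0+0+0+0+0 mod 2 = 1
  c[21] = d·G[:,21] = (11000110010111110100100001)·(00000000000000001000000000) mod 2 = 0+0+0+0+0+0+0+0+0+0+0+0+0+0+0+0+0+0+0+0+0+0+0+0+0+0 mod 2 = 0
  c[22] = d·G[:,22] = (11000110010111110100100001)·(00000000000000000100000000) mod 2 = 0+0+0+0+0+0+0+0+0+0+0+0+0+0+0+0+0+1+0+0+0+0+0+0+0+0 mod 2 = 1
  c[23] = d·G[:,23] = (11000110010111110100100001)·(00000000000000000010000000) mod 2 = 0+0+0+0+0+0+0+0+0+0+0+0+0+0+0+0+0+0+0+0+0+0+0+0+0+0 mod 2 = 0
  c[24] = d·G[:,24] = (11000110010111110100100001)·(00000000000000000001000000) mod 2 = 0+0+0+0+0+0+0+0+0+0+0+0+0+0+0+0+0+0+0+0+0+0+0+0+0+0 mod 2 = 0
  c[25] = d·G[:,25] = (11000110010111110100100001)·(00000000000000000000100000) mod 2 = 0+0+0+0+0+0+0+0+0+0+0+0+0+0+0+0+0+0+0+0+1+0+0+0+0+0 mod 2 = 1
  c[26] = d·G[:,26] = (11000110010111110100100001)·(00000000000000000000010000) mod 2 = 0+0+0+0+0+0+0+0+0+0+0+0+0+0+0+0+0+0+0+0+0+0+0+0+0+0 mod 2 = 0
  c[27] = d·G[:,27] = (11000110010111110100100001)·(00000000000000000000001000) mod 2 = 0+0+0+0+0+0+0+0+0+0+0+0+0+0+0+0+0+0+0+0+0+0+0+0+0+0 mod 2 = 0
  c[28] = d·G[:,28] = (11000110010111110100100001)·(00000000000000000000000100) mod 2 = 0+0+0+0+0+0+0+0+0+0+0+0+0+0+0+0+0+0+0+0+0+0+0+0+0+0 mod 2 = 0
  c[29] = d·G[:,29] = (11000110010111110100100001)·(00000000000000000000000010) mod 2 = 0+0+0+0+0+0+0+0+0+0+0+0+0+0+0+0+0+0+0+0+0+0+0+0+0+0 mod 2 = 0
  c[30] = d·G[:,30] = (11000110010111110100100001)·(00000000000000000000000001) mod 2 = 0+0+0+0+0+0+0+0+0+0+0+0+0+0+0+0+0+0+0+0+0+0+0+0+0+1 mod 2 = 1
Codeword = 0110100101100100111110100100001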